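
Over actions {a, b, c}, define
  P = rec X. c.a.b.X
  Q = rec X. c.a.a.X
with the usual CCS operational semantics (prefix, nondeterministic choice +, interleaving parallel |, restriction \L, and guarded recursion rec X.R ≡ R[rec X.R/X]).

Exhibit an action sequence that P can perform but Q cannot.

Reachable graph of P (3 states):
  s0 = rec X. c.a.b.X :: --c--▸ s1
  s1 = a.b.(rec X. c.a.b.X) :: --a--▸ s2
  s2 = b.(rec X. c.a.b.X) :: --b--▸ s0
Reachable graph of Q (3 states):
  t0 = rec X. c.a.a.X :: --c--▸ t1
  t1 = a.a.(rec X. c.a.a.X) :: --a--▸ t2
  t2 = a.(rec X. c.a.a.X) :: --a--▸ t0
Trace ⟨cab⟩ through P, begin at {s0}:
  after c @ step 1: {s1}
  after a @ step 2: {s2}
  after b @ step 3: {s0}
  — P admits the full trace.
Trace ⟨cab⟩ through Q, begin at {t0}:
  after c @ step 1: {t1}
  after a @ step 2: {t2}
  after b @ step 3: no successor for Q

cab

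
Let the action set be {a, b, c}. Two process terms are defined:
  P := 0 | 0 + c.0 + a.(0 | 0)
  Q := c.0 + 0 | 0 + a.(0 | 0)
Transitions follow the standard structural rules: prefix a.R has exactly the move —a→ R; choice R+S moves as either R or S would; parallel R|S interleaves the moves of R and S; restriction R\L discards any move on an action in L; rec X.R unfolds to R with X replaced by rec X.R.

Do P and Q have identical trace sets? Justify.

trace-equivalent

Reachable graph of P (3 states):
  s0 = 0 | 0 + c.0 + a.(0 | 0) → --a--▸ s1, --c--▸ s2
  s1 = 0 | 0 → (no moves)
  s2 = 0 → (no moves)
Reachable graph of Q (3 states):
  t0 = c.0 + 0 | 0 + a.(0 | 0) → --a--▸ t1, --c--▸ t2
  t1 = 0 | 0 → (no moves)
  t2 = 0 → (no moves)
Coarsest stable partition (strong bisimilarity classes):
  B0 = {s0, t0}
  B1 = {s1, s2, t1, t2}
s0 ∈ B0, t0 ∈ B0 → same block
Bisimilar ⇒ trace-equivalent.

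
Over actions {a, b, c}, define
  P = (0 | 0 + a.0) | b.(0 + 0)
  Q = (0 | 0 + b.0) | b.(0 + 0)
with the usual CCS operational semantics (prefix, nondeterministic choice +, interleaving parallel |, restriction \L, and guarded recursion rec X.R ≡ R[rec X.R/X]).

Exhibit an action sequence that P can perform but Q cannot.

Reachable graph of P (4 states):
  u0 = (0 | 0 + a.0) | b.(0 + 0) :: ··a··> u1, ··b··> u2
  u1 = 0 | b.(0 + 0) :: ··b··> u3
  u2 = (0 | 0 + a.0) | (0 + 0) :: ··a··> u3
  u3 = 0 | (0 + 0) :: ∅
Reachable graph of Q (4 states):
  v0 = (0 | 0 + b.0) | b.(0 + 0) :: ··b··> v1, ··b··> v2
  v1 = (0 | 0 + b.0) | (0 + 0) :: ··b··> v3
  v2 = 0 | b.(0 + 0) :: ··b··> v3
  v3 = 0 | (0 + 0) :: ∅
Run σ = ⟨a⟩ on P: start {u0}
  after a @ step 1: {u1}
  ✓ P
Run σ = ⟨a⟩ on Q: start {v0}
  after a @ step 1: no successor for Q

a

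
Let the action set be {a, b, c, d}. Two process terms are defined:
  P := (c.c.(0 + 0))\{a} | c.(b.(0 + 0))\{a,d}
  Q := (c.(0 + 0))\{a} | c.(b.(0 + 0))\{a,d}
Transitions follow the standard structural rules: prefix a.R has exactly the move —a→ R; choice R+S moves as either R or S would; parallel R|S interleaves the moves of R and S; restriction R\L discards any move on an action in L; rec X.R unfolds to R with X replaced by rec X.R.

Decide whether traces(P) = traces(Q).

NO — witness ⟨ccc⟩

LTS(P): 9 reachable states
  p0 = (c.c.(0 + 0))\{a} | c.(b.(0 + 0))\{a,d} :: —c→ p1, —c→ p2
  p1 = (c.(0 + 0))\{a} | c.(b.(0 + 0))\{a,d} :: —c→ p3, —c→ p4
  p2 = (c.c.(0 + 0))\{a} | (b.(0 + 0))\{a,d} :: —b→ p5, —c→ p4
  p3 = (0 + 0)\{a} | c.(b.(0 + 0))\{a,d} :: —c→ p6
  p4 = (c.(0 + 0))\{a} | (b.(0 + 0))\{a,d} :: —b→ p7, —c→ p6
  p5 = (c.c.(0 + 0))\{a} | (0 + 0)\{a,d} :: —c→ p7
  p6 = (0 + 0)\{a} | (b.(0 + 0))\{a,d} :: —b→ p8
  p7 = (c.(0 + 0))\{a} | (0 + 0)\{a,d} :: —c→ p8
  p8 = (0 + 0)\{a} | (0 + 0)\{a,d} :: deadlocked
LTS(Q): 6 reachable states
  q0 = (c.(0 + 0))\{a} | c.(b.(0 + 0))\{a,d} :: —c→ q1, —c→ q2
  q1 = (0 + 0)\{a} | c.(b.(0 + 0))\{a,d} :: —c→ q3
  q2 = (c.(0 + 0))\{a} | (b.(0 + 0))\{a,d} :: —b→ q4, —c→ q3
  q3 = (0 + 0)\{a} | (b.(0 + 0))\{a,d} :: —b→ q5
  q4 = (c.(0 + 0))\{a} | (0 + 0)\{a,d} :: —c→ q5
  q5 = (0 + 0)\{a} | (0 + 0)\{a,d} :: deadlocked
Trace ⟨ccc⟩ through P, begin at {p0}:
  [1] c ⇒ {p1, p2}
  [2] c ⇒ {p3, p4}
  [3] c ⇒ {p6}
  P completes σ.
Trace ⟨ccc⟩ through Q, begin at {q0}:
  [1] c ⇒ {q1, q2}
  [2] c ⇒ {q3}
  [3] c ⇒ ∅ (Q stuck)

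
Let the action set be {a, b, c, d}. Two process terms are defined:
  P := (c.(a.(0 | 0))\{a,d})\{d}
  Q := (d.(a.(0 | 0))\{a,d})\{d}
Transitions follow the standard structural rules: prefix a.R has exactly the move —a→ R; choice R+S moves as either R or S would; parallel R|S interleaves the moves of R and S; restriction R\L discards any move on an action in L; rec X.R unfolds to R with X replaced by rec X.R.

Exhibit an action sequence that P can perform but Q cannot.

c

Reachable graph of P (2 states):
  s0 = (c.(a.(0 | 0))\{a,d})\{d} ⊢ --c--▸ s1
  s1 = (a.(0 | 0))\{a,d}\{d} ⊢ ·
Reachable graph of Q (1 states):
  t0 = (d.(a.(0 | 0))\{a,d})\{d} ⊢ ·
Executing c from P (initial set {s0}):
  after c @ step 1: {s1}
  P completes σ.
Executing c from Q (initial set {t0}):
  after c @ step 1: ∅  — Q cannot continue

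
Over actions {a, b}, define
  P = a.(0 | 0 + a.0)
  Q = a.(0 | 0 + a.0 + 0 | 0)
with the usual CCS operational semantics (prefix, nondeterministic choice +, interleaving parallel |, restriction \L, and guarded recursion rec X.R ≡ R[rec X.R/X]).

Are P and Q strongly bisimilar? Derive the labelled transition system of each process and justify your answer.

bisimilar

Reachable graph of P (3 states):
  m0 = a.(0 | 0 + a.0) :: —a→ m1
  m1 = 0 | 0 + a.0 :: —a→ m2
  m2 = 0 :: stopped
Reachable graph of Q (3 states):
  n0 = a.(0 | 0 + a.0 + 0 | 0) :: —a→ n1
  n1 = 0 | 0 + a.0 + 0 | 0 :: —a→ n2
  n2 = 0 :: stopped
Coarsest stable partition (strong bisimilarity classes):
  B0 = {m0, n0}
  B1 = {m1, n1}
  B2 = {m2, n2}
m0 ∈ B0, n0 ∈ B0 → same block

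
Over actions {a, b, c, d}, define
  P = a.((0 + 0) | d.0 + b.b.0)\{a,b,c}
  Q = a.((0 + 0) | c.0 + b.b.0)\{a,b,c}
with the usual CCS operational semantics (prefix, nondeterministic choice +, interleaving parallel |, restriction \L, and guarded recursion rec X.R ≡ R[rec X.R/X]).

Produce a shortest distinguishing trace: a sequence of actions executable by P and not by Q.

ad

P's transition system — 3 states:
  u0 = a.((0 + 0) | d.0 + b.b.0)\{a,b,c} → --a--▸ u1
  u1 = ((0 + 0) | d.0 + b.b.0)\{a,b,c} → --d--▸ u2
  u2 = ((0 + 0) | 0)\{a,b,c} → (no moves)
Q's transition system — 2 states:
  v0 = a.((0 + 0) | c.0 + b.b.0)\{a,b,c} → --a--▸ v1
  v1 = ((0 + 0) | c.0 + b.b.0)\{a,b,c} → (no moves)
Executing ad from P (initial set {u0}):
  step 1 (a): {u1}
  step 2 (d): {u2}
  ✓ P
Executing ad from Q (initial set {v0}):
  step 1 (a): {v1}
  step 2 (d): no successor for Q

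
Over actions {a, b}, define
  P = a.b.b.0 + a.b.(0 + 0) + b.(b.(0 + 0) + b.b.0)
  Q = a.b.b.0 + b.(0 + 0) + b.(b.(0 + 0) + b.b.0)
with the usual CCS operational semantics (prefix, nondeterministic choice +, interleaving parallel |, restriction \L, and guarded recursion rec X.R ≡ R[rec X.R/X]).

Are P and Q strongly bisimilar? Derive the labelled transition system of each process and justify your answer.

Reachable graph of P (7 states):
  m0 = a.b.b.0 + a.b.(0 + 0) + b.(b.(0 + 0) + b.b.0) → ··a··> m1, ··a··> m2, ··b··> m3
  m1 = b.(0 + 0) → ··b··> m4
  m2 = b.b.0 → ··b··> m5
  m3 = b.(0 + 0) + b.b.0 → ··b··> m4, ··b··> m5
  m4 = 0 + 0 → ·
  m5 = b.0 → ··b··> m6
  m6 = 0 → ·
Reachable graph of Q (6 states):
  n0 = a.b.b.0 + b.(0 + 0) + b.(b.(0 + 0) + b.b.0) → ··a··> n1, ··b··> n2, ··b··> n3
  n1 = b.b.0 → ··b··> n4
  n2 = 0 + 0 → ·
  n3 = b.(0 + 0) + b.b.0 → ··b··> n2, ··b··> n4
  n4 = b.0 → ··b··> n5
  n5 = 0 → ·
Bisimilarity quotient blocks:
  B0 = {m0}
  B1 = {m3, n3}
  B2 = {m1, m5, n4}
  B3 = {m4, m6, n2, n5}
  B4 = {m2, n1}
  B5 = {n0}
m0 ∈ B0, n0 ∈ B5 → different blocks

not bisimilar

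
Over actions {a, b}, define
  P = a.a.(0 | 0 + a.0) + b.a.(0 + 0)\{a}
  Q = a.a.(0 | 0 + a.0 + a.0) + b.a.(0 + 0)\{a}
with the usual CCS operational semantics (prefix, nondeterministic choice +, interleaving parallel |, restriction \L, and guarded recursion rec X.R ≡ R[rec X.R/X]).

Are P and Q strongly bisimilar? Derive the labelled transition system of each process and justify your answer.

P's transition system — 6 states:
  m0 = a.a.(0 | 0 + a.0) + b.a.(0 + 0)\{a} | —a→ m1, —b→ m2
  m1 = a.(0 | 0 + a.0) | —a→ m3
  m2 = a.(0 + 0)\{a} | —a→ m4
  m3 = 0 | 0 + a.0 | —a→ m5
  m4 = (0 + 0)\{a} | ∅
  m5 = 0 | ∅
Q's transition system — 6 states:
  n0 = a.a.(0 | 0 + a.0 + a.0) + b.a.(0 + 0)\{a} | —a→ n1, —b→ n2
  n1 = a.(0 | 0 + a.0 + a.0) | —a→ n3
  n2 = a.(0 + 0)\{a} | —a→ n4
  n3 = 0 | 0 + a.0 + a.0 | —a→ n5
  n4 = (0 + 0)\{a} | ∅
  n5 = 0 | ∅
Bisimilarity quotient blocks:
  B0 = {m0, n0}
  B1 = {m2, m3, n2, n3}
  B2 = {m4, m5, n4, n5}
  B3 = {m1, n1}
m0 ∈ B0, n0 ∈ B0 → same block

YES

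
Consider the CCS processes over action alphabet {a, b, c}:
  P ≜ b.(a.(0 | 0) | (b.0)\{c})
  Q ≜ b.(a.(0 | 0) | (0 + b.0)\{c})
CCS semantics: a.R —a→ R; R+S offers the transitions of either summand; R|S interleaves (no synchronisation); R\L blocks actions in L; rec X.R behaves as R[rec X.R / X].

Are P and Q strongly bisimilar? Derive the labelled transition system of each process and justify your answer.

bisimilar

Reachable graph of P (5 states):
  u0 = b.(a.(0 | 0) | (b.0)\{c}) → =b=> u1
  u1 = a.(0 | 0) | (b.0)\{c} → =a=> u2, =b=> u3
  u2 = 0 | 0 | (b.0)\{c} → =b=> u4
  u3 = a.(0 | 0) | 0\{c} → =a=> u4
  u4 = 0 | 0 | 0\{c} → deadlocked
Reachable graph of Q (5 states):
  v0 = b.(a.(0 | 0) | (0 + b.0)\{c}) → =b=> v1
  v1 = a.(0 | 0) | (0 + b.0)\{c} → =a=> v2, =b=> v3
  v2 = 0 | 0 | (0 + b.0)\{c} → =b=> v4
  v3 = a.(0 | 0) | 0\{c} → =a=> v4
  v4 = 0 | 0 | 0\{c} → deadlocked
Coarsest stable partition (strong bisimilarity classes):
  B0 = {u0, v0}
  B1 = {u1, v1}
  B2 = {u2, v2}
  B3 = {u4, v4}
  B4 = {u3, v3}
u0 ∈ B0, v0 ∈ B0 → same block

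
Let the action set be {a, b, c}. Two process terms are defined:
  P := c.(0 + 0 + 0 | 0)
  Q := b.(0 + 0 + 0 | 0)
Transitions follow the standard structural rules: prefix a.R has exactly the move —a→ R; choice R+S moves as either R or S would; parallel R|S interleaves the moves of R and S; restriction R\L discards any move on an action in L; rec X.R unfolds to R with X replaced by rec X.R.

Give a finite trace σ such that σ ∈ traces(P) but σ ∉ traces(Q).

Reachable graph of P (2 states):
  m0 = c.(0 + 0 + 0 | 0) → =c=> m1
  m1 = 0 + 0 + 0 | 0 → (no moves)
Reachable graph of Q (2 states):
  n0 = b.(0 + 0 + 0 | 0) → =b=> n1
  n1 = 0 + 0 + 0 | 0 → (no moves)
Run σ = ⟨c⟩ on P: start {m0}
  [1] c ⇒ {m1}
  — P admits the full trace.
Run σ = ⟨c⟩ on Q: start {n0}
  [1] c ⇒ ∅ (Q stuck)

c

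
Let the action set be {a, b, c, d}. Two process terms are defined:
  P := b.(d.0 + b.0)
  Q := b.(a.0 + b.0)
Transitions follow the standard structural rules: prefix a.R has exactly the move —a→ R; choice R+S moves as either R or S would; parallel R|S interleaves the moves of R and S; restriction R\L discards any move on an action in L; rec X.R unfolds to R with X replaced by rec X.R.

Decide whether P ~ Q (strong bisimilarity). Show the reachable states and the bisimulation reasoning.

not bisimilar

LTS(P): 3 reachable states
  m0 = b.(d.0 + b.0) :: --b--▸ m1
  m1 = d.0 + b.0 :: --b--▸ m2, --d--▸ m2
  m2 = 0 :: (no moves)
LTS(Q): 3 reachable states
  n0 = b.(a.0 + b.0) :: --b--▸ n1
  n1 = a.0 + b.0 :: --a--▸ n2, --b--▸ n2
  n2 = 0 :: (no moves)
Coarsest stable partition (strong bisimilarity classes):
  B0 = {m0}
  B1 = {m1}
  B2 = {m2, n2}
  B3 = {n0}
  B4 = {n1}
m0 ∈ B0, n0 ∈ B3 → different blocks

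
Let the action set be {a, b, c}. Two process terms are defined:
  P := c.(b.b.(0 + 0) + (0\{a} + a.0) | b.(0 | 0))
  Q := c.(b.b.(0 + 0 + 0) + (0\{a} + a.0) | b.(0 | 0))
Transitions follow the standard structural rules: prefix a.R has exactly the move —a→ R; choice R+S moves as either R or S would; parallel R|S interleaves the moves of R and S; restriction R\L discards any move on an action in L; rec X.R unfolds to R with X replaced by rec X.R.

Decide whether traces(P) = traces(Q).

LTS(P): 7 reachable states
  m0 = c.(b.b.(0 + 0) + (0\{a} + a.0) | b.(0 | 0)) :: =c=> m1
  m1 = b.b.(0 + 0) + (0\{a} + a.0) | b.(0 | 0) :: =a=> m2, =b=> m3, =b=> m4
  m2 = 0 | b.(0 | 0) :: =b=> m5
  m3 = (0\{a} + a.0) | (0 | 0) :: =a=> m5
  m4 = b.(0 + 0) :: =b=> m6
  m5 = 0 | (0 | 0) :: (no moves)
  m6 = 0 + 0 :: (no moves)
LTS(Q): 7 reachable states
  n0 = c.(b.b.(0 + 0 + 0) + (0\{a} + a.0) | b.(0 | 0)) :: =c=> n1
  n1 = b.b.(0 + 0 + 0) + (0\{a} + a.0) | b.(0 | 0) :: =a=> n2, =b=> n3, =b=> n4
  n2 = 0 | b.(0 | 0) :: =b=> n5
  n3 = (0\{a} + a.0) | (0 | 0) :: =a=> n5
  n4 = b.(0 + 0 + 0) :: =b=> n6
  n5 = 0 | (0 | 0) :: (no moves)
  n6 = 0 + 0 + 0 :: (no moves)
Partition-refinement fixed point:
  B0 = {m0, n0}
  B1 = {m1, n1}
  B2 = {m2, m4, n2, n4}
  B3 = {m5, m6, n5, n6}
  B4 = {m3, n3}
m0 ∈ B0, n0 ∈ B0 → same block
Bisimilar ⇒ trace-equivalent.

trace-equivalent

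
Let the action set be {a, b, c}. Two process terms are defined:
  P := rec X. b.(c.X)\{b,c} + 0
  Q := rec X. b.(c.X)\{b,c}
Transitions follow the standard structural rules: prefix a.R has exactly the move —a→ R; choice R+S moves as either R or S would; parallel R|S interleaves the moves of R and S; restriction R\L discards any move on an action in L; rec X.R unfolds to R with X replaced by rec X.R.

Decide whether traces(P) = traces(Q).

Reachable graph of P (2 states):
  u0 = rec X. b.(c.X)\{b,c} + 0 :: --b--▸ u1
  u1 = (c.(rec X. b.(c.X)\{b,c} + 0))\{b,c} :: ·
Reachable graph of Q (2 states):
  v0 = rec X. b.(c.X)\{b,c} :: --b--▸ v1
  v1 = (c.(rec X. b.(c.X)\{b,c}))\{b,c} :: ·
Partition-refinement fixed point:
  B0 = {u0, v0}
  B1 = {u1, v1}
u0 ∈ B0, v0 ∈ B0 → same block
Bisimilar ⇒ trace-equivalent.

trace-equivalent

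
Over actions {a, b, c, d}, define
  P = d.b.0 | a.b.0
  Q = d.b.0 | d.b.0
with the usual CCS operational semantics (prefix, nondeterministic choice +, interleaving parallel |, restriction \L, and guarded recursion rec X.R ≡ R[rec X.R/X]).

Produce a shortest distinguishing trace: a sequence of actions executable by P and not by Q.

a

Reachable graph of P (9 states):
  u0 = d.b.0 | a.b.0 → --a--▸ u1, --d--▸ u2
  u1 = d.b.0 | b.0 → --b--▸ u3, --d--▸ u4
  u2 = b.0 | a.b.0 → --a--▸ u4, --b--▸ u5
  u3 = d.b.0 | 0 → --d--▸ u6
  u4 = b.0 | b.0 → --b--▸ u6, --b--▸ u7
  u5 = 0 | a.b.0 → --a--▸ u7
  u6 = b.0 | 0 → --b--▸ u8
  u7 = 0 | b.0 → --b--▸ u8
  u8 = 0 | 0 → stopped
Reachable graph of Q (9 states):
  v0 = d.b.0 | d.b.0 → --d--▸ v1, --d--▸ v2
  v1 = b.0 | d.b.0 → --b--▸ v3, --d--▸ v4
  v2 = d.b.0 | b.0 → --b--▸ v5, --d--▸ v4
  v3 = 0 | d.b.0 → --d--▸ v6
  v4 = b.0 | b.0 → --b--▸ v6, --b--▸ v7
  v5 = d.b.0 | 0 → --d--▸ v7
  v6 = 0 | b.0 → --b--▸ v8
  v7 = b.0 | 0 → --b--▸ v8
  v8 = 0 | 0 → stopped
Run σ = ⟨a⟩ on P: start {u0}
  after a @ step 1: {u1}
  — P admits the full trace.
Run σ = ⟨a⟩ on Q: start {v0}
  after a @ step 1: ∅ (Q stuck)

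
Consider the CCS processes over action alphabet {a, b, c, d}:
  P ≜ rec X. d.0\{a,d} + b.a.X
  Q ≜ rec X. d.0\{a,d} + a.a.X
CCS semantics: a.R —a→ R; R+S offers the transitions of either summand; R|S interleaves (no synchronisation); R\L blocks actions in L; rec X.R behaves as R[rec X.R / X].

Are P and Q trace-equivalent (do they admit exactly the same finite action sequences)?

traces(P) ≠ traces(Q) — witness ⟨b⟩

Reachable graph of P (3 states):
  p0 = rec X. d.0\{a,d} + b.a.X | --b--▸ p1, --d--▸ p2
  p1 = a.(rec X. d.0\{a,d} + b.a.X) | --a--▸ p0
  p2 = 0\{a,d} | stopped
Reachable graph of Q (3 states):
  q0 = rec X. d.0\{a,d} + a.a.X | --a--▸ q1, --d--▸ q2
  q1 = a.(rec X. d.0\{a,d} + a.a.X) | --a--▸ q0
  q2 = 0\{a,d} | stopped
Executing b from P (initial set {p0}):
  after b @ step 1: {p1}
  P completes σ.
Executing b from Q (initial set {q0}):
  after b @ step 1: ∅ (Q stuck)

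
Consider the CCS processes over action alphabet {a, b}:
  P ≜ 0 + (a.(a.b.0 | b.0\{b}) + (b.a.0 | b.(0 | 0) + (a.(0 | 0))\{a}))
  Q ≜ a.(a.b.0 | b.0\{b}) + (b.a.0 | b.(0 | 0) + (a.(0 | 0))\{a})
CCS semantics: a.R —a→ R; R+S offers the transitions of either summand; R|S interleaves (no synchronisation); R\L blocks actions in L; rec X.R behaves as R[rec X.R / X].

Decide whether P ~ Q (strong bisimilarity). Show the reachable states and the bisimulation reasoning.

Reachable graph of P (12 states):
  p0 = 0 + (a.(a.b.0 | b.0\{b}) + (b.a.0 | b.(0 | 0) + (a.(0 | 0))\{a})) ⊢ --a--▸ p1, --b--▸ p2, --b--▸ p3
  p1 = a.b.0 | b.0\{b} ⊢ --a--▸ p4, --b--▸ p5
  p2 = a.0 | b.(0 | 0) ⊢ --a--▸ p6, --b--▸ p7
  p3 = b.a.0 | (0 | 0) ⊢ --b--▸ p7
  p4 = b.0 | b.0\{b} ⊢ --b--▸ p8, --b--▸ p9
  p5 = a.b.0 | 0\{b} ⊢ --a--▸ p9
  p6 = 0 | b.(0 | 0) ⊢ --b--▸ p10
  p7 = a.0 | (0 | 0) ⊢ --a--▸ p10
  p8 = 0 | b.0\{b} ⊢ --b--▸ p11
  p9 = b.0 | 0\{b} ⊢ --b--▸ p11
  p10 = 0 | (0 | 0) ⊢ (no moves)
  p11 = 0 | 0\{b} ⊢ (no moves)
Reachable graph of Q (12 states):
  q0 = a.(a.b.0 | b.0\{b}) + (b.a.0 | b.(0 | 0) + (a.(0 | 0))\{a}) ⊢ --a--▸ q1, --b--▸ q2, --b--▸ q3
  q1 = a.b.0 | b.0\{b} ⊢ --a--▸ q4, --b--▸ q5
  q2 = a.0 | b.(0 | 0) ⊢ --a--▸ q6, --b--▸ q7
  q3 = b.a.0 | (0 | 0) ⊢ --b--▸ q7
  q4 = b.0 | b.0\{b} ⊢ --b--▸ q8, --b--▸ q9
  q5 = a.b.0 | 0\{b} ⊢ --a--▸ q9
  q6 = 0 | b.(0 | 0) ⊢ --b--▸ q10
  q7 = a.0 | (0 | 0) ⊢ --a--▸ q10
  q8 = 0 | b.0\{b} ⊢ --b--▸ q11
  q9 = b.0 | 0\{b} ⊢ --b--▸ q11
  q10 = 0 | (0 | 0) ⊢ (no moves)
  q11 = 0 | 0\{b} ⊢ (no moves)
Partition-refinement fixed point:
  B0 = {p0, q0}
  B1 = {p2, q2}
  B2 = {p6, p8, p9, q6, q8, q9}
  B3 = {p10, p11, q10, q11}
  B4 = {p7, q7}
  B5 = {p1, q1}
  B6 = {p5, q5}
  B7 = {p4, q4}
  B8 = {p3, q3}
p0 ∈ B0, q0 ∈ B0 → same block

bisimilar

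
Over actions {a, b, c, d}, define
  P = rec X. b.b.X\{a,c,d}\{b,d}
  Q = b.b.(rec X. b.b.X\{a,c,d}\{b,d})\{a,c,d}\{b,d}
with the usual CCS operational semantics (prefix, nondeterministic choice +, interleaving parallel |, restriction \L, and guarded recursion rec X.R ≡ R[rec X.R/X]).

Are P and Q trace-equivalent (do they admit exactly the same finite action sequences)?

YES

Reachable graph of P (3 states):
  s0 = rec X. b.b.X\{a,c,d}\{b,d} → ··b··> s1
  s1 = b.(rec X. b.b.X\{a,c,d}\{b,d})\{a,c,d}\{b,d} → ··b··> s2
  s2 = (rec X. b.b.X\{a,c,d}\{b,d})\{a,c,d}\{b,d} → ∅
Reachable graph of Q (3 states):
  t0 = b.b.(rec X. b.b.X\{a,c,d}\{b,d})\{a,c,d}\{b,d} → ··b··> t1
  t1 = b.(rec X. b.b.X\{a,c,d}\{b,d})\{a,c,d}\{b,d} → ··b··> t2
  t2 = (rec X. b.b.X\{a,c,d}\{b,d})\{a,c,d}\{b,d} → ∅
Coarsest stable partition (strong bisimilarity classes):
  B0 = {s0, t0}
  B1 = {s1, t1}
  B2 = {s2, t2}
s0 ∈ B0, t0 ∈ B0 → same block
Bisimilar ⇒ trace-equivalent.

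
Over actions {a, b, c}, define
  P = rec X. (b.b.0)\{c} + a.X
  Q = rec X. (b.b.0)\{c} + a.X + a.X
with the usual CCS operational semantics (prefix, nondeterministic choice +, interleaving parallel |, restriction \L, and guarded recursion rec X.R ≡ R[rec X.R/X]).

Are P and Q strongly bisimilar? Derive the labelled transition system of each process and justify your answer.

P's transition system — 3 states:
  m0 = rec X. (b.b.0)\{c} + a.X ⊢ ··a··> m0, ··b··> m1
  m1 = (b.0)\{c} ⊢ ··b··> m2
  m2 = 0\{c} ⊢ stopped
Q's transition system — 3 states:
  n0 = rec X. (b.b.0)\{c} + a.X + a.X ⊢ ··a··> n0, ··b··> n1
  n1 = (b.0)\{c} ⊢ ··b··> n2
  n2 = 0\{c} ⊢ stopped
Bisimilarity quotient blocks:
  B0 = {m0, n0}
  B1 = {m1, n1}
  B2 = {m2, n2}
m0 ∈ B0, n0 ∈ B0 → same block

YES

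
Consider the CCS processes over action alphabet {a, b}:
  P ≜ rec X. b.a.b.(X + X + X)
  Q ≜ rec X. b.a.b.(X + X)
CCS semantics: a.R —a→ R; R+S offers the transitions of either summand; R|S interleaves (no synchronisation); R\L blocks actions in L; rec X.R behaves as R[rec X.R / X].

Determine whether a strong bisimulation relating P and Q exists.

P ~ Q

LTS(P): 4 reachable states
  m0 = rec X. b.a.b.(X + X + X) :: --b--▸ m1
  m1 = a.b.((rec X. b.a.b.(X + X + X)) + (rec X. b.a.b.(X + X + X)) + (rec X. b.a.b.(X + X + X))) :: --a--▸ m2
  m2 = b.((rec X. b.a.b.(X + X + X)) + (rec X. b.a.b.(X + X + X)) + (rec X. b.a.b.(X + X + X))) :: --b--▸ m3
  m3 = (rec X. b.a.b.(X + X + X)) + (rec X. b.a.b.(X + X + X)) + (rec X. b.a.b.(X + X + X)) :: --b--▸ m1
LTS(Q): 4 reachable states
  n0 = rec X. b.a.b.(X + X) :: --b--▸ n1
  n1 = a.b.((rec X. b.a.b.(X + X)) + (rec X. b.a.b.(X + X))) :: --a--▸ n2
  n2 = b.((rec X. b.a.b.(X + X)) + (rec X. b.a.b.(X + X))) :: --b--▸ n3
  n3 = (rec X. b.a.b.(X + X)) + (rec X. b.a.b.(X + X)) :: --b--▸ n1
Bisimilarity quotient blocks:
  B0 = {m0, m3, n0, n3}
  B1 = {m1, n1}
  B2 = {m2, n2}
m0 ∈ B0, n0 ∈ B0 → same block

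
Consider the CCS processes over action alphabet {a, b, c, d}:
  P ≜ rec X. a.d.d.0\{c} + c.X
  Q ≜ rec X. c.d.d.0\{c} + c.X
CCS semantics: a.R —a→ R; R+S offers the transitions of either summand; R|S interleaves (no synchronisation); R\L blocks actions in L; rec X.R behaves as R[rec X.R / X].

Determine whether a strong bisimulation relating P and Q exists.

P's transition system — 4 states:
  s0 = rec X. a.d.d.0\{c} + c.X ⊢ --a--▸ s1, --c--▸ s0
  s1 = d.d.0\{c} ⊢ --d--▸ s2
  s2 = d.0\{c} ⊢ --d--▸ s3
  s3 = 0\{c} ⊢ ∅
Q's transition system — 4 states:
  t0 = rec X. c.d.d.0\{c} + c.X ⊢ --c--▸ t0, --c--▸ t1
  t1 = d.d.0\{c} ⊢ --d--▸ t2
  t2 = d.0\{c} ⊢ --d--▸ t3
  t3 = 0\{c} ⊢ ∅
Partition-refinement fixed point:
  B0 = {s0}
  B1 = {s1, t1}
  B2 = {s2, t2}
  B3 = {s3, t3}
  B4 = {t0}
s0 ∈ B0, t0 ∈ B4 → different blocks

NO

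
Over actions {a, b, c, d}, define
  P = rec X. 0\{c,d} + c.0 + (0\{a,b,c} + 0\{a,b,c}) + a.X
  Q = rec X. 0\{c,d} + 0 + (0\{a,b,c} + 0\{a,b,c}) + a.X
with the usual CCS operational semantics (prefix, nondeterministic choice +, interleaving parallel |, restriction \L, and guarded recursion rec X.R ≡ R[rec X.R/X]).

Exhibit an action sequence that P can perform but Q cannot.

c

LTS(P): 2 reachable states
  m0 = rec X. 0\{c,d} + c.0 + (0\{a,b,c} + 0\{a,b,c}) + a.X | --a--▸ m0, --c--▸ m1
  m1 = 0 | deadlocked
LTS(Q): 1 reachable states
  n0 = rec X. 0\{c,d} + 0 + (0\{a,b,c} + 0\{a,b,c}) + a.X | --a--▸ n0
Trace ⟨c⟩ through P, begin at {m0}:
  [1] c ⇒ {m1}
  P completes σ.
Trace ⟨c⟩ through Q, begin at {n0}:
  [1] c ⇒ no successor for Q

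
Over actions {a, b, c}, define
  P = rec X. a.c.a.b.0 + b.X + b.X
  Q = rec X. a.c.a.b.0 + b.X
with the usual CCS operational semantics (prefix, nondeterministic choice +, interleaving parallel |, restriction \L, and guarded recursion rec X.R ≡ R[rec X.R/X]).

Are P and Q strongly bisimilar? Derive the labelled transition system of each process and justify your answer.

bisimilar

Reachable graph of P (5 states):
  u0 = rec X. a.c.a.b.0 + b.X + b.X :: --a--▸ u1, --b--▸ u0
  u1 = c.a.b.0 :: --c--▸ u2
  u2 = a.b.0 :: --a--▸ u3
  u3 = b.0 :: --b--▸ u4
  u4 = 0 :: stopped
Reachable graph of Q (5 states):
  v0 = rec X. a.c.a.b.0 + b.X :: --a--▸ v1, --b--▸ v0
  v1 = c.a.b.0 :: --c--▸ v2
  v2 = a.b.0 :: --a--▸ v3
  v3 = b.0 :: --b--▸ v4
  v4 = 0 :: stopped
Coarsest stable partition (strong bisimilarity classes):
  B0 = {u0, v0}
  B1 = {u1, v1}
  B2 = {u2, v2}
  B3 = {u3, v3}
  B4 = {u4, v4}
u0 ∈ B0, v0 ∈ B0 → same block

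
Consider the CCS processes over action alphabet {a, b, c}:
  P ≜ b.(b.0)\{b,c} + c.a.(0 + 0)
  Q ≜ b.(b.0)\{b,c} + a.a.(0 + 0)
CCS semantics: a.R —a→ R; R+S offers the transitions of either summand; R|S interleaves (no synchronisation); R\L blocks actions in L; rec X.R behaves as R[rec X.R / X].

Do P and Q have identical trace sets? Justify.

P's transition system — 4 states:
  p0 = b.(b.0)\{b,c} + c.a.(0 + 0) has moves ··b··> p1, ··c··> p2
  p1 = (b.0)\{b,c} has moves stopped
  p2 = a.(0 + 0) has moves ··a··> p3
  p3 = 0 + 0 has moves stopped
Q's transition system — 4 states:
  q0 = b.(b.0)\{b,c} + a.a.(0 + 0) has moves ··a··> q1, ··b··> q2
  q1 = a.(0 + 0) has moves ··a··> q3
  q2 = (b.0)\{b,c} has moves stopped
  q3 = 0 + 0 has moves stopped
Run σ = ⟨c⟩ on P: start {p0}
  after c @ step 1: {p2}
  — P admits the full trace.
Run σ = ⟨c⟩ on Q: start {q0}
  after c @ step 1: ∅ (Q stuck)

NO — witness ⟨c⟩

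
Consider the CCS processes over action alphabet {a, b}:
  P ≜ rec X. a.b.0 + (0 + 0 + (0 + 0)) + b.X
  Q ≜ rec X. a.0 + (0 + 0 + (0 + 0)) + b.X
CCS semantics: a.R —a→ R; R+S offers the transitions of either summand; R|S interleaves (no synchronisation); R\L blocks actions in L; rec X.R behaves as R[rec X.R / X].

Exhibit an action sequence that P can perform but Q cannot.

ab

LTS(P): 3 reachable states
  m0 = rec X. a.b.0 + (0 + 0 + (0 + 0)) + b.X ⊢ ··a··> m1, ··b··> m0
  m1 = b.0 ⊢ ··b··> m2
  m2 = 0 ⊢ (no moves)
LTS(Q): 2 reachable states
  n0 = rec X. a.0 + (0 + 0 + (0 + 0)) + b.X ⊢ ··a··> n1, ··b··> n0
  n1 = 0 ⊢ (no moves)
Run σ = ⟨ab⟩ on P: start {m0}
  after a @ step 1: {m1}
  after b @ step 2: {m2}
  — P admits the full trace.
Run σ = ⟨ab⟩ on Q: start {n0}
  after a @ step 1: {n1}
  after b @ step 2: no successor for Q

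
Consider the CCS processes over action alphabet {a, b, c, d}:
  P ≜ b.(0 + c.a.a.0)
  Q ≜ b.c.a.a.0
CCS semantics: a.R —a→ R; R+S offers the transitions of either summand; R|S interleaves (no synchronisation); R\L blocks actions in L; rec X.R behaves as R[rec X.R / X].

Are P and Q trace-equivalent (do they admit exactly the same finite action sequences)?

traces(P) = traces(Q)

LTS(P): 5 reachable states
  s0 = b.(0 + c.a.a.0) :: -b-> s1
  s1 = 0 + c.a.a.0 :: -c-> s2
  s2 = a.a.0 :: -a-> s3
  s3 = a.0 :: -a-> s4
  s4 = 0 :: deadlocked
LTS(Q): 5 reachable states
  t0 = b.c.a.a.0 :: -b-> t1
  t1 = c.a.a.0 :: -c-> t2
  t2 = a.a.0 :: -a-> t3
  t3 = a.0 :: -a-> t4
  t4 = 0 :: deadlocked
Bisimilarity quotient blocks:
  B0 = {s0, t0}
  B1 = {s1, t1}
  B2 = {s2, t2}
  B3 = {s3, t3}
  B4 = {s4, t4}
s0 ∈ B0, t0 ∈ B0 → same block
Bisimilar ⇒ trace-equivalent.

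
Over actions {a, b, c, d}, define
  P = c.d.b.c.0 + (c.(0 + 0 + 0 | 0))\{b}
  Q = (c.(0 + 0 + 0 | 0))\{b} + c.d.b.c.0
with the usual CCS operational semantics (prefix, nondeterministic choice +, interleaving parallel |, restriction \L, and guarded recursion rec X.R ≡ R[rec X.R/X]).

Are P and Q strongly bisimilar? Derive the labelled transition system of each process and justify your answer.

Reachable graph of P (6 states):
  p0 = c.d.b.c.0 + (c.(0 + 0 + 0 | 0))\{b} ⊢ —c→ p1, —c→ p2
  p1 = (0 + 0 + 0 | 0)\{b} ⊢ ∅
  p2 = d.b.c.0 ⊢ —d→ p3
  p3 = b.c.0 ⊢ —b→ p4
  p4 = c.0 ⊢ —c→ p5
  p5 = 0 ⊢ ∅
Reachable graph of Q (6 states):
  q0 = (c.(0 + 0 + 0 | 0))\{b} + c.d.b.c.0 ⊢ —c→ q1, —c→ q2
  q1 = (0 + 0 + 0 | 0)\{b} ⊢ ∅
  q2 = d.b.c.0 ⊢ —d→ q3
  q3 = b.c.0 ⊢ —b→ q4
  q4 = c.0 ⊢ —c→ q5
  q5 = 0 ⊢ ∅
Coarsest stable partition (strong bisimilarity classes):
  B0 = {p0, q0}
  B1 = {p2, q2}
  B2 = {p3, q3}
  B3 = {p4, q4}
  B4 = {p1, p5, q1, q5}
p0 ∈ B0, q0 ∈ B0 → same block

P ~ Q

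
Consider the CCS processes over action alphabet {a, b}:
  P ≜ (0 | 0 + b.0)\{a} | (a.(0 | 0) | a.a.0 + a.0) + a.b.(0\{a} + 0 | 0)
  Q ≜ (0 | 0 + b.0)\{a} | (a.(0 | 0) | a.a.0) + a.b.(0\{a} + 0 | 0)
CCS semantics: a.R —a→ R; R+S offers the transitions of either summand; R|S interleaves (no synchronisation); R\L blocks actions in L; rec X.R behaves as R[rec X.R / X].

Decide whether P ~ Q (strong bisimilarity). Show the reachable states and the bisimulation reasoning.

LTS(P): 16 reachable states
  p0 = (0 | 0 + b.0)\{a} | (a.(0 | 0) | a.a.0 + a.0) + a.b.(0\{a} + 0 | 0) ⊢ =a=> p1, =a=> p2, =a=> p3, =a=> p4, =b=> p5
  p1 = (0 | 0 + b.0)\{a} | (0 | 0 | a.a.0) ⊢ =a=> p6, =b=> p7
  p2 = (0 | 0 + b.0)\{a} | (a.(0 | 0) | a.0) ⊢ =a=> p6, =a=> p8, =b=> p9
  p3 = (0 | 0 + b.0)\{a} | 0 ⊢ =b=> p10
  p4 = b.(0\{a} + 0 | 0) ⊢ =b=> p11
  p5 = 0\{a} | (a.(0 | 0) | a.a.0 + a.0) ⊢ =a=> p10, =a=> p7, =a=> p9
  p6 = (0 | 0 + b.0)\{a} | (0 | 0 | a.0) ⊢ =a=> p12, =b=> p13
  p7 = 0\{a} | (0 | 0 | a.a.0) ⊢ =a=> p13
  p8 = (0 | 0 + b.0)\{a} | (a.(0 | 0) | 0) ⊢ =a=> p12, =b=> p14
  p9 = 0\{a} | (a.(0 | 0) | a.0) ⊢ =a=> p13, =a=> p14
  p10 = 0\{a} | 0 ⊢ ·
  p11 = 0\{a} + 0 | 0 ⊢ ·
  p12 = (0 | 0 + b.0)\{a} | (0 | 0 | 0) ⊢ =b=> p15
  p13 = 0\{a} | (0 | 0 | a.0) ⊢ =a=> p15
  p14 = 0\{a} | (a.(0 | 0) | 0) ⊢ =a=> p15
  p15 = 0\{a} | (0 | 0 | 0) ⊢ ·
LTS(Q): 14 reachable states
  q0 = (0 | 0 + b.0)\{a} | (a.(0 | 0) | a.a.0) + a.b.(0\{a} + 0 | 0) ⊢ =a=> q1, =a=> q2, =a=> q3, =b=> q4
  q1 = (0 | 0 + b.0)\{a} | (0 | 0 | a.a.0) ⊢ =a=> q5, =b=> q6
  q2 = (0 | 0 + b.0)\{a} | (a.(0 | 0) | a.0) ⊢ =a=> q5, =a=> q7, =b=> q8
  q3 = b.(0\{a} + 0 | 0) ⊢ =b=> q9
  q4 = 0\{a} | (a.(0 | 0) | a.a.0) ⊢ =a=> q6, =a=> q8
  q5 = (0 | 0 + b.0)\{a} | (0 | 0 | a.0) ⊢ =a=> q10, =b=> q11
  q6 = 0\{a} | (0 | 0 | a.a.0) ⊢ =a=> q11
  q7 = (0 | 0 + b.0)\{a} | (a.(0 | 0) | 0) ⊢ =a=> q10, =b=> q12
  q8 = 0\{a} | (a.(0 | 0) | a.0) ⊢ =a=> q11, =a=> q12
  q9 = 0\{a} + 0 | 0 ⊢ ·
  q10 = (0 | 0 + b.0)\{a} | (0 | 0 | 0) ⊢ =b=> q13
  q11 = 0\{a} | (0 | 0 | a.0) ⊢ =a=> q13
  q12 = 0\{a} | (a.(0 | 0) | 0) ⊢ =a=> q13
  q13 = 0\{a} | (0 | 0 | 0) ⊢ ·
Coarsest stable partition (strong bisimilarity classes):
  B0 = {p0}
  B1 = {p12, p3, p4, q10, q3}
  B2 = {p10, p11, p15, q13, q9}
  B3 = {p5}
  B4 = {p7, p9, q6, q8}
  B5 = {p13, p14, q11, q12}
  B6 = {p1, p2, q1, q2}
  B7 = {p6, p8, q5, q7}
  B8 = {q0}
  B9 = {q4}
p0 ∈ B0, q0 ∈ B8 → different blocks

P ≁ Q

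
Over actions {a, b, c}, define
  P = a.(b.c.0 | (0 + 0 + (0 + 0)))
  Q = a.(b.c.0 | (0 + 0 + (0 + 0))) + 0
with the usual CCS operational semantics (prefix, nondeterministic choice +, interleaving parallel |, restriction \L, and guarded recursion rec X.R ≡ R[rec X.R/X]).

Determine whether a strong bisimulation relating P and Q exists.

bisimilar

Reachable graph of P (4 states):
  p0 = a.(b.c.0 | (0 + 0 + (0 + 0))) | --a--▸ p1
  p1 = b.c.0 | (0 + 0 + (0 + 0)) | --b--▸ p2
  p2 = c.0 | (0 + 0 + (0 + 0)) | --c--▸ p3
  p3 = 0 | (0 + 0 + (0 + 0)) | ·
Reachable graph of Q (4 states):
  q0 = a.(b.c.0 | (0 + 0 + (0 + 0))) + 0 | --a--▸ q1
  q1 = b.c.0 | (0 + 0 + (0 + 0)) | --b--▸ q2
  q2 = c.0 | (0 + 0 + (0 + 0)) | --c--▸ q3
  q3 = 0 | (0 + 0 + (0 + 0)) | ·
Bisimilarity quotient blocks:
  B0 = {p0, q0}
  B1 = {p1, q1}
  B2 = {p2, q2}
  B3 = {p3, q3}
p0 ∈ B0, q0 ∈ B0 → same block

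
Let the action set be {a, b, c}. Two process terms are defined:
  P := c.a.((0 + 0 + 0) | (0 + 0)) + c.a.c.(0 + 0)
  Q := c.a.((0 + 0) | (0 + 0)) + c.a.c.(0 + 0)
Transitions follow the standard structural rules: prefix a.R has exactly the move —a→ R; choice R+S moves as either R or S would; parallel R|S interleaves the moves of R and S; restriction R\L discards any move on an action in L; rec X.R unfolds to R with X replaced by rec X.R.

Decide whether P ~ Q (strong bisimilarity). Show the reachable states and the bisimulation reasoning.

P's transition system — 6 states:
  p0 = c.a.((0 + 0 + 0) | (0 + 0)) + c.a.c.(0 + 0) ⊢ -c-> p1, -c-> p2
  p1 = a.((0 + 0 + 0) | (0 + 0)) ⊢ -a-> p3
  p2 = a.c.(0 + 0) ⊢ -a-> p4
  p3 = (0 + 0 + 0) | (0 + 0) ⊢ stopped
  p4 = c.(0 + 0) ⊢ -c-> p5
  p5 = 0 + 0 ⊢ stopped
Q's transition system — 6 states:
  q0 = c.a.((0 + 0) | (0 + 0)) + c.a.c.(0 + 0) ⊢ -c-> q1, -c-> q2
  q1 = a.((0 + 0) | (0 + 0)) ⊢ -a-> q3
  q2 = a.c.(0 + 0) ⊢ -a-> q4
  q3 = (0 + 0) | (0 + 0) ⊢ stopped
  q4 = c.(0 + 0) ⊢ -c-> q5
  q5 = 0 + 0 ⊢ stopped
Coarsest stable partition (strong bisimilarity classes):
  B0 = {p0, q0}
  B1 = {p1, q1}
  B2 = {p3, p5, q3, q5}
  B3 = {p2, q2}
  B4 = {p4, q4}
p0 ∈ B0, q0 ∈ B0 → same block

bisimilar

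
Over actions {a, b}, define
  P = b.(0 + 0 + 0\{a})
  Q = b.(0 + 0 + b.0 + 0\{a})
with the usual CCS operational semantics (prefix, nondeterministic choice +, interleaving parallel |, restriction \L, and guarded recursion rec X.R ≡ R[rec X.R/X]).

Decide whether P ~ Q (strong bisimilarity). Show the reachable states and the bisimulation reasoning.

LTS(P): 2 reachable states
  s0 = b.(0 + 0 + 0\{a}) :: -b-> s1
  s1 = 0 + 0 + 0\{a} :: ·
LTS(Q): 3 reachable states
  t0 = b.(0 + 0 + b.0 + 0\{a}) :: -b-> t1
  t1 = 0 + 0 + b.0 + 0\{a} :: -b-> t2
  t2 = 0 :: ·
Partition-refinement fixed point:
  B0 = {s0, t1}
  B1 = {s1, t2}
  B2 = {t0}
s0 ∈ B0, t0 ∈ B2 → different blocks

not bisimilar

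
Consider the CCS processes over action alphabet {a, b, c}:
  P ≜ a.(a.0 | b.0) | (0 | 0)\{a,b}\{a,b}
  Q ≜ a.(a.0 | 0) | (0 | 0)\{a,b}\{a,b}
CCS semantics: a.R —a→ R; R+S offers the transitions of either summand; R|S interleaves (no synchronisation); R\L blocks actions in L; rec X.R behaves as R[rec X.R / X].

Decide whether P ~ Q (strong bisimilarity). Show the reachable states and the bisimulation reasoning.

P's transition system — 5 states:
  p0 = a.(a.0 | b.0) | (0 | 0)\{a,b}\{a,b} | —a→ p1
  p1 = a.0 | b.0 | (0 | 0)\{a,b}\{a,b} | —a→ p2, —b→ p3
  p2 = 0 | b.0 | (0 | 0)\{a,b}\{a,b} | —b→ p4
  p3 = a.0 | 0 | (0 | 0)\{a,b}\{a,b} | —a→ p4
  p4 = 0 | 0 | (0 | 0)\{a,b}\{a,b} | ∅
Q's transition system — 3 states:
  q0 = a.(a.0 | 0) | (0 | 0)\{a,b}\{a,b} | —a→ q1
  q1 = a.0 | 0 | (0 | 0)\{a,b}\{a,b} | —a→ q2
  q2 = 0 | 0 | (0 | 0)\{a,b}\{a,b} | ∅
Partition-refinement fixed point:
  B0 = {p0}
  B1 = {p1}
  B2 = {p2}
  B3 = {p4, q2}
  B4 = {p3, q1}
  B5 = {q0}
p0 ∈ B0, q0 ∈ B5 → different blocks

not bisimilar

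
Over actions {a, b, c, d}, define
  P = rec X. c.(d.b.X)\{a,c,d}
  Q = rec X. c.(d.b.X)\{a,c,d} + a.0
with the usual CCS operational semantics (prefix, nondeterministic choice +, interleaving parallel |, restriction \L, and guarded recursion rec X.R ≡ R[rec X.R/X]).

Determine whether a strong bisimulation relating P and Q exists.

not bisimilar

Reachable graph of P (2 states):
  s0 = rec X. c.(d.b.X)\{a,c,d} ⊢ -c-> s1
  s1 = (d.b.(rec X. c.(d.b.X)\{a,c,d}))\{a,c,d} ⊢ (no moves)
Reachable graph of Q (3 states):
  t0 = rec X. c.(d.b.X)\{a,c,d} + a.0 ⊢ -a-> t1, -c-> t2
  t1 = 0 ⊢ (no moves)
  t2 = (d.b.(rec X. c.(d.b.X)\{a,c,d} + a.0))\{a,c,d} ⊢ (no moves)
Bisimilarity quotient blocks:
  B0 = {s0}
  B1 = {s1, t1, t2}
  B2 = {t0}
s0 ∈ B0, t0 ∈ B2 → different blocks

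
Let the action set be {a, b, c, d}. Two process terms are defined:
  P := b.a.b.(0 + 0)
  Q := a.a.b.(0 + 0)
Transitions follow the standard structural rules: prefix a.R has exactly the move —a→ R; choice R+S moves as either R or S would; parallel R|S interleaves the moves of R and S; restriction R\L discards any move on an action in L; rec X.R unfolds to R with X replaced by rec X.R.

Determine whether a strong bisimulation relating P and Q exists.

not bisimilar

Reachable graph of P (4 states):
  m0 = b.a.b.(0 + 0) ⊢ —b→ m1
  m1 = a.b.(0 + 0) ⊢ —a→ m2
  m2 = b.(0 + 0) ⊢ —b→ m3
  m3 = 0 + 0 ⊢ stopped
Reachable graph of Q (4 states):
  n0 = a.a.b.(0 + 0) ⊢ —a→ n1
  n1 = a.b.(0 + 0) ⊢ —a→ n2
  n2 = b.(0 + 0) ⊢ —b→ n3
  n3 = 0 + 0 ⊢ stopped
Coarsest stable partition (strong bisimilarity classes):
  B0 = {m0}
  B1 = {m1, n1}
  B2 = {m2, n2}
  B3 = {m3, n3}
  B4 = {n0}
m0 ∈ B0, n0 ∈ B4 → different blocks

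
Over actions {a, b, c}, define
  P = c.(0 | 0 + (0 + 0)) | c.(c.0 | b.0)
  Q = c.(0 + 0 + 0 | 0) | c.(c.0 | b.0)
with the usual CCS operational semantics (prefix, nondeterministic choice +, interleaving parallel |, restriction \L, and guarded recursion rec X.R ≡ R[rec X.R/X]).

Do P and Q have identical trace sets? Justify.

Reachable graph of P (10 states):
  m0 = c.(0 | 0 + (0 + 0)) | c.(c.0 | b.0) | —c→ m1, —c→ m2
  m1 = (0 | 0 + (0 + 0)) | c.(c.0 | b.0) | —c→ m3
  m2 = c.(0 | 0 + (0 + 0)) | (c.0 | b.0) | —b→ m4, —c→ m3, —c→ m5
  m3 = (0 | 0 + (0 + 0)) | (c.0 | b.0) | —b→ m6, —c→ m7
  m4 = c.(0 | 0 + (0 + 0)) | (c.0 | 0) | —c→ m6, —c→ m8
  m5 = c.(0 | 0 + (0 + 0)) | (0 | b.0) | —b→ m8, —c→ m7
  m6 = (0 | 0 + (0 + 0)) | (c.0 | 0) | —c→ m9
  m7 = (0 | 0 + (0 + 0)) | (0 | b.0) | —b→ m9
  m8 = c.(0 | 0 + (0 + 0)) | (0 | 0) | —c→ m9
  m9 = (0 | 0 + (0 + 0)) | (0 | 0) | ·
Reachable graph of Q (10 states):
  n0 = c.(0 + 0 + 0 | 0) | c.(c.0 | b.0) | —c→ n1, —c→ n2
  n1 = (0 + 0 + 0 | 0) | c.(c.0 | b.0) | —c→ n3
  n2 = c.(0 + 0 + 0 | 0) | (c.0 | b.0) | —b→ n4, —c→ n3, —c→ n5
  n3 = (0 + 0 + 0 | 0) | (c.0 | b.0) | —b→ n6, —c→ n7
  n4 = c.(0 + 0 + 0 | 0) | (c.0 | 0) | —c→ n6, —c→ n8
  n5 = c.(0 + 0 + 0 | 0) | (0 | b.0) | —b→ n8, —c→ n7
  n6 = (0 + 0 + 0 | 0) | (c.0 | 0) | —c→ n9
  n7 = (0 + 0 + 0 | 0) | (0 | b.0) | —b→ n9
  n8 = c.(0 + 0 + 0 | 0) | (0 | 0) | —c→ n9
  n9 = (0 + 0 + 0 | 0) | (0 | 0) | ·
Bisimilarity quotient blocks:
  B0 = {m0, n0}
  B1 = {m1, n1}
  B2 = {m3, m5, n3, n5}
  B3 = {m7, n7}
  B4 = {m9, n9}
  B5 = {m6, m8, n6, n8}
  B6 = {m2, n2}
  B7 = {m4, n4}
m0 ∈ B0, n0 ∈ B0 → same block
Bisimilar ⇒ trace-equivalent.

YES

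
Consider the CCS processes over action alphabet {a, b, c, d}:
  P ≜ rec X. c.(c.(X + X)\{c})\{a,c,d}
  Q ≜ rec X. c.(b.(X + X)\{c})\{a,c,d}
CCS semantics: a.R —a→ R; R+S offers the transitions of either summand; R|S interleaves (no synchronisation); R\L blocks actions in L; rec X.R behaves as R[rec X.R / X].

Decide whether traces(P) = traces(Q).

NO — witness ⟨cb⟩

P's transition system — 2 states:
  p0 = rec X. c.(c.(X + X)\{c})\{a,c,d} :: —c→ p1
  p1 = (c.((rec X. c.(c.(X + X)\{c})\{a,c,d}) + (rec X. c.(c.(X + X)\{c})\{a,c,d}))\{c})\{a,c,d} :: stopped
Q's transition system — 3 states:
  q0 = rec X. c.(b.(X + X)\{c})\{a,c,d} :: —c→ q1
  q1 = (b.((rec X. c.(b.(X + X)\{c})\{a,c,d}) + (rec X. c.(b.(X + X)\{c})\{a,c,d}))\{c})\{a,c,d} :: —b→ q2
  q2 = ((rec X. c.(b.(X + X)\{c})\{a,c,d}) + (rec X. c.(b.(X + X)\{c})\{a,c,d}))\{c}\{a,c,d} :: stopped
Executing cb from Q (initial set {q0}):
  after c @ step 1: {q1}
  after b @ step 2: {q2}
  Q completes σ.
Executing cb from P (initial set {p0}):
  after c @ step 1: {p1}
  after b @ step 2: ∅  — P cannot continue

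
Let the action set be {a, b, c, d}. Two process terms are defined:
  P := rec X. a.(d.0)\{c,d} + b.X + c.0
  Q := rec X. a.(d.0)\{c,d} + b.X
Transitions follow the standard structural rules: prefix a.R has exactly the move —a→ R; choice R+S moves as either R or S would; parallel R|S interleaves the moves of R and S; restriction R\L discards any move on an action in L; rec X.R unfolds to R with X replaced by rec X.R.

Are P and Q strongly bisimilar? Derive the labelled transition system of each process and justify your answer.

P's transition system — 3 states:
  p0 = rec X. a.(d.0)\{c,d} + b.X + c.0 has moves --a--▸ p1, --b--▸ p0, --c--▸ p2
  p1 = (d.0)\{c,d} has moves ∅
  p2 = 0 has moves ∅
Q's transition system — 2 states:
  q0 = rec X. a.(d.0)\{c,d} + b.X has moves --a--▸ q1, --b--▸ q0
  q1 = (d.0)\{c,d} has moves ∅
Coarsest stable partition (strong bisimilarity classes):
  B0 = {p0}
  B1 = {p1, p2, q1}
  B2 = {q0}
p0 ∈ B0, q0 ∈ B2 → different blocks

NO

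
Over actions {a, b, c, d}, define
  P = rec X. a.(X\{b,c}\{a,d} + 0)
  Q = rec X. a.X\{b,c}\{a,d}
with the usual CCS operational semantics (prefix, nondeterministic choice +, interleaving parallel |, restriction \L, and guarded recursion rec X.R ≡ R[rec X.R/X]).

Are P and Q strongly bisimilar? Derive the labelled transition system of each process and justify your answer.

bisimilar

LTS(P): 2 reachable states
  s0 = rec X. a.(X\{b,c}\{a,d} + 0) → —a→ s1
  s1 = (rec X. a.(X\{b,c}\{a,d} + 0))\{b,c}\{a,d} + 0 → stopped
LTS(Q): 2 reachable states
  t0 = rec X. a.X\{b,c}\{a,d} → —a→ t1
  t1 = (rec X. a.X\{b,c}\{a,d})\{b,c}\{a,d} → stopped
Partition-refinement fixed point:
  B0 = {s0, t0}
  B1 = {s1, t1}
s0 ∈ B0, t0 ∈ B0 → same block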